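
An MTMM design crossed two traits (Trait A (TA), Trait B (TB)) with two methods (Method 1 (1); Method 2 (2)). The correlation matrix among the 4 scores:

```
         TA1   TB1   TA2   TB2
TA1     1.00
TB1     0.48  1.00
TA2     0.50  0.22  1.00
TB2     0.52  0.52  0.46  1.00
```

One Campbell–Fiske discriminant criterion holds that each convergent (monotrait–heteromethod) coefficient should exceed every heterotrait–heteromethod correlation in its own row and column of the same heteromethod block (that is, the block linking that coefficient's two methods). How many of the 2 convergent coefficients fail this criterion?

2

Convergent coefficients and their comparison sets:
TA (methods 1·2): 0.50 vs {0.52, 0.22} → fail.
TB (methods 1·2): 0.52 vs {0.22, 0.52} → fail.
2 of 2 fail.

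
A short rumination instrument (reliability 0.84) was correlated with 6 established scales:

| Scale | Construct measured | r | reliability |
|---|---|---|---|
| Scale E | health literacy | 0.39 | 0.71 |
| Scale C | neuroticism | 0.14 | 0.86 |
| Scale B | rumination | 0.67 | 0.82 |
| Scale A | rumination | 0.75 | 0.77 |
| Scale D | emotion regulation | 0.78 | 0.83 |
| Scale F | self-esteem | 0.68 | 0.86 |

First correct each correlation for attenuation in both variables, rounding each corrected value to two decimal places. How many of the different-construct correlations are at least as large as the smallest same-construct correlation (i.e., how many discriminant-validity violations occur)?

Disattenuated r (r / √(r_scale · r_new)):
  Scale E (disc): 0.39 / √(0.71·0.84) = 0.51
  Scale C (disc): 0.14 / √(0.86·0.84) = 0.16
  Scale B (conv): 0.67 / √(0.82·0.84) = 0.81
  Scale A (conv): 0.75 / √(0.77·0.84) = 0.93
  Scale D (disc): 0.78 / √(0.83·0.84) = 0.93
  Scale F (disc): 0.68 / √(0.86·0.84) = 0.80
Smallest convergent = 0.81. Discriminant values: 0.51, 0.16, 0.93, 0.80; count ≥ 0.81 → 1.

1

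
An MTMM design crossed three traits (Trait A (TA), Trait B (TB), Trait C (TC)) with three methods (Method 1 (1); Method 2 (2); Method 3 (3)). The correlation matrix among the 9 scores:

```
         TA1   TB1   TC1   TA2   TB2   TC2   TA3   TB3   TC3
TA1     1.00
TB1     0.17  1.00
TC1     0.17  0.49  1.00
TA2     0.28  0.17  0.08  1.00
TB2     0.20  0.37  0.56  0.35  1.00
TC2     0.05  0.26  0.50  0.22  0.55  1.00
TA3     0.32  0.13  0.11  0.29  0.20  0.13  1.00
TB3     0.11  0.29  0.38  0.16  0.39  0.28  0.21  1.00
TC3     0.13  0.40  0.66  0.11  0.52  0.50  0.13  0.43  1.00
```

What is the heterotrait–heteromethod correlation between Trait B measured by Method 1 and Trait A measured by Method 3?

Different traits and methods: r(TB1, TA3) = 0.13.

0.13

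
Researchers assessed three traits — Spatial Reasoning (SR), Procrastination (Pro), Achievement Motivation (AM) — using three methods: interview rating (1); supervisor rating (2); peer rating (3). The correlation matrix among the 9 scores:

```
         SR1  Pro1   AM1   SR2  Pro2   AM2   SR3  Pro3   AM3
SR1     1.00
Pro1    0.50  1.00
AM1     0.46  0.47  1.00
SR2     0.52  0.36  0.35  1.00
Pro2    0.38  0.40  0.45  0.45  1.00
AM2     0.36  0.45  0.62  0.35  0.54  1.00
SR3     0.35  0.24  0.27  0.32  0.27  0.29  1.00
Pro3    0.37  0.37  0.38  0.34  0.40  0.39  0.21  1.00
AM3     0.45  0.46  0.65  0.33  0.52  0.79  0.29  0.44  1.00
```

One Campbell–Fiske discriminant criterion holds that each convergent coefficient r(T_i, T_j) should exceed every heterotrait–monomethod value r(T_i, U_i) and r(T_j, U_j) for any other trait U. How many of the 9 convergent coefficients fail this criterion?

Checking each validity diagonal entry against its comparison values:
SR (methods 1·2): 0.52 vs {0.50, 0.45, 0.46, 0.35} → pass.
SR (methods 1·3): 0.35 vs {0.50, 0.21, 0.46, 0.29} → fail.
SR (methods 2·3): 0.32 vs {0.45, 0.21, 0.35, 0.29} → fail.
Pro (methods 1·2): 0.40 vs {0.50, 0.45, 0.47, 0.54} → fail.
Pro (methods 1·3): 0.37 vs {0.50, 0.21, 0.47, 0.44} → fail.
Pro (methods 2·3): 0.40 vs {0.45, 0.21, 0.54, 0.44} → fail.
AM (methods 1·2): 0.62 vs {0.46, 0.35, 0.47, 0.54} → pass.
AM (methods 1·3): 0.65 vs {0.46, 0.29, 0.47, 0.44} → pass.
AM (methods 2·3): 0.79 vs {0.35, 0.29, 0.54, 0.44} → pass.
5 of 9 fail.

5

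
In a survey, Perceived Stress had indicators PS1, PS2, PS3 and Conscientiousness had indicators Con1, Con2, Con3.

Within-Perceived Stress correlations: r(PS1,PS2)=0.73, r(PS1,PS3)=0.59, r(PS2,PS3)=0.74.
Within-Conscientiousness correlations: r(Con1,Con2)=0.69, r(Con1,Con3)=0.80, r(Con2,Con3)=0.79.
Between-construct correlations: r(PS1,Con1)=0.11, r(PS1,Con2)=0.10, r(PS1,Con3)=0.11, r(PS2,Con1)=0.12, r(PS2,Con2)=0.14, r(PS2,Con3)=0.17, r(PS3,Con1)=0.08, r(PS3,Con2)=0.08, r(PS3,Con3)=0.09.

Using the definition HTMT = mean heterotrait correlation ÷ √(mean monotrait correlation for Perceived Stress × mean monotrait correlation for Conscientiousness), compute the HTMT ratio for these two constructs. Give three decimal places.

Between-construct mean = 1.00/9 = 0.1111.
Mean within-PS = 2.06/3 = 0.6867; mean within-Con = 2.28/3 = 0.7600.
Geometric mean = √(0.6867 × 0.7600) = 0.7224.
HTMT = 0.1111 / 0.7224 = 0.154.

0.154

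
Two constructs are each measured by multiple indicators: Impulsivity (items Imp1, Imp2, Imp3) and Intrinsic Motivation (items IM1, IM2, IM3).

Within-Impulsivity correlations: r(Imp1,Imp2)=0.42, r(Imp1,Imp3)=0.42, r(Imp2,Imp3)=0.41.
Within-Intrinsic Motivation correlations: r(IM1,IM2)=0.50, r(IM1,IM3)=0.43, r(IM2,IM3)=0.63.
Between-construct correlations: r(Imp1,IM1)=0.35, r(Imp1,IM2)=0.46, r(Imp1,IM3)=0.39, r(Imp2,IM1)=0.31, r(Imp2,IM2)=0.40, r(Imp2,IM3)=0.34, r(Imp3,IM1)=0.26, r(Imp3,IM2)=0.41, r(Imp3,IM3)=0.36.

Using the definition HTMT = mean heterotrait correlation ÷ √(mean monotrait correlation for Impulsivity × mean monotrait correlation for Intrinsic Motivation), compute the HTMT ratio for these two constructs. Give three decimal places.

0.783

Between-construct mean = 3.28/9 = 0.3644.
Mean within-Imp = 1.25/3 = 0.4167; mean within-IM = 1.56/3 = 0.5200.
Geometric mean = √(0.4167 × 0.5200) = 0.4655.
HTMT = 0.3644 / 0.4655 = 0.783.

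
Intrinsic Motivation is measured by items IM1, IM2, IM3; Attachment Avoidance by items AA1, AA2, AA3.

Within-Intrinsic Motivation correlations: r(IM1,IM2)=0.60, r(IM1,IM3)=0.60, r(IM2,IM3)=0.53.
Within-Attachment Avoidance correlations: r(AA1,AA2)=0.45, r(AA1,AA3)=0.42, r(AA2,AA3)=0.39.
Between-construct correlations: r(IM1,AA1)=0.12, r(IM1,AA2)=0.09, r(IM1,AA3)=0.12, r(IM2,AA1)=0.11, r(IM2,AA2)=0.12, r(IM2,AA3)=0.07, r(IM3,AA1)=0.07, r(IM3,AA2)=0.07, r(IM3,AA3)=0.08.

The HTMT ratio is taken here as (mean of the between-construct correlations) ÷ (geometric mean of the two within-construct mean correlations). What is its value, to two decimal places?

0.19

Mean between = 0.85/9 = 0.0944.
Mean within-IM = 1.73/3 = 0.5767; mean within-AA = 1.26/3 = 0.4200.
Geometric mean = √(0.5767 × 0.4200) = 0.4922.
HTMT = 0.0944 / 0.4922 = 0.19.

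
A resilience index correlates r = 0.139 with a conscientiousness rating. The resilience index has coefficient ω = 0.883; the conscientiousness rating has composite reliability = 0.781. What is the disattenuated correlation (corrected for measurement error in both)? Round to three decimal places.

0.167

r_true = r_obs / √(r_xx · r_yy) = 0.139 / √(0.883 × 0.781) = 0.139 / √0.689623 = 0.139 / 0.8304 ≈ 0.167.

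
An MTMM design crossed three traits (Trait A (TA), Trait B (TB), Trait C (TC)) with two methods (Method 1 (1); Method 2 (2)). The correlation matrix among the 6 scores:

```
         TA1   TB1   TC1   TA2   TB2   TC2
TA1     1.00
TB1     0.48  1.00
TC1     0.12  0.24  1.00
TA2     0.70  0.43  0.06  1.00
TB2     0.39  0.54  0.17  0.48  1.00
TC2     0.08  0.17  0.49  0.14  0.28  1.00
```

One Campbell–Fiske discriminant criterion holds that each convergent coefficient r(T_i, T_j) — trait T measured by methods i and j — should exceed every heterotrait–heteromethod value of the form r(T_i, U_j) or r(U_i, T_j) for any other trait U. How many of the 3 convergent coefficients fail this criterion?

0

Each convergent coefficient versus the relevant comparison correlations:
TA (methods 1·2): 0.70 vs {0.39, 0.43, 0.08, 0.06} → pass.
TB (methods 1·2): 0.54 vs {0.43, 0.39, 0.17, 0.17} → pass.
TC (methods 1·2): 0.49 vs {0.06, 0.08, 0.17, 0.17} → pass.
0 of 3 fail.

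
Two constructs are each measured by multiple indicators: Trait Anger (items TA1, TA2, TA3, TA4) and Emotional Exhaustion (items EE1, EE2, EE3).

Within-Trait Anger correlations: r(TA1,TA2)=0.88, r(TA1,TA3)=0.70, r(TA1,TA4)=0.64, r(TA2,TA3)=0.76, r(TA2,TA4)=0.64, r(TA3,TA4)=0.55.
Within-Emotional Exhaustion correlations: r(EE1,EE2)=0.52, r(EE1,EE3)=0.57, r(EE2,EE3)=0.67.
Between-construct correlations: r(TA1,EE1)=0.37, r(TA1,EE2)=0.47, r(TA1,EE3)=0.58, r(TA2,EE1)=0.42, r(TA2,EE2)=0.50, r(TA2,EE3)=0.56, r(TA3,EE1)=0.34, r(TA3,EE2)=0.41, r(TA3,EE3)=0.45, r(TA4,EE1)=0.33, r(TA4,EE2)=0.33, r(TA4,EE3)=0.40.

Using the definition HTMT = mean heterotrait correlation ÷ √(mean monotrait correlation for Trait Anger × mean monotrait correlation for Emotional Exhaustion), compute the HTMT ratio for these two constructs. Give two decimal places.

0.67

Mean between = 5.16/12 = 0.4300.
Mean within-TA = 4.17/6 = 0.6950; mean within-EE = 1.76/3 = 0.5867.
Geometric mean = √(0.6950 × 0.5867) = 0.6386.
HTMT = 0.4300 / 0.6386 = 0.67.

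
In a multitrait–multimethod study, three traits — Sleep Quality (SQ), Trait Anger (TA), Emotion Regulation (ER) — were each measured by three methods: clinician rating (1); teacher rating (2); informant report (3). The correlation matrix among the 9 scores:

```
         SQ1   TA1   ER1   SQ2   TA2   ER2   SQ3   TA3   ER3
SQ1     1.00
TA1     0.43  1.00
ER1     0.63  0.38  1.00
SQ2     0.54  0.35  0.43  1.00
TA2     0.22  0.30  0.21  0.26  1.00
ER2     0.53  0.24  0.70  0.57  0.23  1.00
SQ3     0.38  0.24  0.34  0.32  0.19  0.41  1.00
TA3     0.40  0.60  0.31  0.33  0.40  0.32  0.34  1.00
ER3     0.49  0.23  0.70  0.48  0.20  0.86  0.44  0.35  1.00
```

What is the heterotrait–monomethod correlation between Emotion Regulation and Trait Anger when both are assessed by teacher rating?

Different traits, same method: r(ER2, TA2) = 0.23.

0.23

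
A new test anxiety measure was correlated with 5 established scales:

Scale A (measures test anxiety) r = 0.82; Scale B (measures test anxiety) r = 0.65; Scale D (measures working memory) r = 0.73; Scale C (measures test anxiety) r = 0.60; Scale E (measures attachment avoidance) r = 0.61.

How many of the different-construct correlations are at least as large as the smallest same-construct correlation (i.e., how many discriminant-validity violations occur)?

2

Convergent (same construct = test anxiety): Scale A, Scale B, Scale C.
Smallest convergent = 0.60. Discriminant values: 0.73, 0.61; count ≥ 0.60 → 2.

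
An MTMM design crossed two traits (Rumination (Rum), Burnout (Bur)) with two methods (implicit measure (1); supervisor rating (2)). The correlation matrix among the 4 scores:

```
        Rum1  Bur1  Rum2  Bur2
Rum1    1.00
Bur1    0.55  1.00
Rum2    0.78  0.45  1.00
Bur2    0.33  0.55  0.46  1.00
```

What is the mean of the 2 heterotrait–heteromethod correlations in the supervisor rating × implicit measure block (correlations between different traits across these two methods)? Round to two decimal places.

0.39

HTHM values (method 2 × method 1): 0.45, 0.33; mean = 0.78/2 = 0.39.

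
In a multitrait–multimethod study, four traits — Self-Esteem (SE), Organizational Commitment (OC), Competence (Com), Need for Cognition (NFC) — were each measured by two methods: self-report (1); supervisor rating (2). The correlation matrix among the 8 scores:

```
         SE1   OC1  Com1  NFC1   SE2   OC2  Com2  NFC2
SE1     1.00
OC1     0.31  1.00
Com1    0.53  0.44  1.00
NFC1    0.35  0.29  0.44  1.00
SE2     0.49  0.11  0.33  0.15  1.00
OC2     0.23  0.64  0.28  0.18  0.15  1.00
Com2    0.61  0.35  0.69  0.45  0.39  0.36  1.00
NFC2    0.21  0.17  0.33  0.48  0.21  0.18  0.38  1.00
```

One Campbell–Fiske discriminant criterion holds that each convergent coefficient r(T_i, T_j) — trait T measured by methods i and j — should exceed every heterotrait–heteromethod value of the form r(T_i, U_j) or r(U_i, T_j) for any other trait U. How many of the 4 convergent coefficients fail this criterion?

1

Convergent coefficients and their comparison sets:
SE (methods 1·2): 0.49 vs {0.23, 0.11, 0.61, 0.33, 0.21, 0.15} → fail.
OC (methods 1·2): 0.64 vs {0.11, 0.23, 0.35, 0.28, 0.17, 0.18} → pass.
Com (methods 1·2): 0.69 vs {0.33, 0.61, 0.28, 0.35, 0.33, 0.45} → pass.
NFC (methods 1·2): 0.48 vs {0.15, 0.21, 0.18, 0.17, 0.45, 0.33} → pass.
1 of 4 fail.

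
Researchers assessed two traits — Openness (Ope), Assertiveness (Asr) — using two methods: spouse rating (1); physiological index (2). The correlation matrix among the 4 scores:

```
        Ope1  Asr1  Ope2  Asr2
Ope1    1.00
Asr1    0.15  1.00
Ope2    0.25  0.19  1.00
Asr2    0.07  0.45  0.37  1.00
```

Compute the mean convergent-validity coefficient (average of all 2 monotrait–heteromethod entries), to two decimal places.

0.35

Convergent values: 0.25, 0.45; mean = 0.70/2 = 0.35.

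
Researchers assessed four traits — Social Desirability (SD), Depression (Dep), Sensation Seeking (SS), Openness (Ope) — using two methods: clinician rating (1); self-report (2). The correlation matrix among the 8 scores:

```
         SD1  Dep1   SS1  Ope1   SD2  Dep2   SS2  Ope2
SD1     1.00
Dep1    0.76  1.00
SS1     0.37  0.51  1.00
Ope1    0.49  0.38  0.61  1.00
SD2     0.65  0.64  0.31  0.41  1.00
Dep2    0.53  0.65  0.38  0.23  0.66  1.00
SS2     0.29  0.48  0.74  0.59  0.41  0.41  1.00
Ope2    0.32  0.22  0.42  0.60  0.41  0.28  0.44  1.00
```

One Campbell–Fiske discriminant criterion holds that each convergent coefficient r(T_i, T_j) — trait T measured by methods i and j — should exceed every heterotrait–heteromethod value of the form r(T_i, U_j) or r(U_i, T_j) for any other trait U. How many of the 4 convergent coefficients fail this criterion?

Each convergent coefficient versus the relevant comparison correlations:
SD (methods 1·2): 0.65 vs {0.53, 0.64, 0.29, 0.31, 0.32, 0.41} → pass.
Dep (methods 1·2): 0.65 vs {0.64, 0.53, 0.48, 0.38, 0.22, 0.23} → pass.
SS (methods 1·2): 0.74 vs {0.31, 0.29, 0.38, 0.48, 0.42, 0.59} → pass.
Ope (methods 1·2): 0.60 vs {0.41, 0.32, 0.23, 0.22, 0.59, 0.42} → pass.
0 of 4 fail.

0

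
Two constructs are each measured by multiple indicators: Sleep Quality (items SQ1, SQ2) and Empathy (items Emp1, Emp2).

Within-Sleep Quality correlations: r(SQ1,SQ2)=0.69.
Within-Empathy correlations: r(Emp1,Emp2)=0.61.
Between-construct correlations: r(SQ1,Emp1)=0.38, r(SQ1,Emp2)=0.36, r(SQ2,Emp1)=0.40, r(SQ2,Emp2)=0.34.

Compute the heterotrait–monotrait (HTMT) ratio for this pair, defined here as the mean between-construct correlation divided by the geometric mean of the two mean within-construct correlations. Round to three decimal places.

0.570

Mean between = 1.48/4 = 0.3700.
Mean within-SQ = 0.69/1 = 0.6900; mean within-Emp = 0.61/1 = 0.6100.
Geometric mean = √(0.6900 × 0.6100) = 0.6488.
HTMT = 0.3700 / 0.6488 = 0.570.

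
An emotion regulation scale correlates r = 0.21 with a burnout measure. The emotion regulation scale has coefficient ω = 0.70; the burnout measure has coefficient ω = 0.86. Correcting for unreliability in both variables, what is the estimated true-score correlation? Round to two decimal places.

0.27

r_true = r_obs / √(r_xx · r_yy) = 0.21 / √(0.70 × 0.86) = 0.21 / √0.6020 = 0.21 / 0.7759 ≈ 0.27.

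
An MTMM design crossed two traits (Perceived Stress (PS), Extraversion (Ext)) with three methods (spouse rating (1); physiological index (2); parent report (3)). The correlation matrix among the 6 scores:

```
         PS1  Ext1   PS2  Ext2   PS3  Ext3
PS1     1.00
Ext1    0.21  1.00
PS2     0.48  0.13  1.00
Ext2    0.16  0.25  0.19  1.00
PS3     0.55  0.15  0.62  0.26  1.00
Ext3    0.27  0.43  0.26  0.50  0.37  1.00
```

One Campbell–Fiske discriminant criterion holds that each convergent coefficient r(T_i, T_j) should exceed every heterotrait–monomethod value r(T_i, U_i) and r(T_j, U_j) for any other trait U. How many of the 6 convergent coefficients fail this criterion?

0

Convergent coefficients and their comparison sets:
PS (methods 1·2): 0.48 vs {0.21, 0.19} → pass.
PS (methods 1·3): 0.55 vs {0.21, 0.37} → pass.
PS (methods 2·3): 0.62 vs {0.19, 0.37} → pass.
Ext (methods 1·2): 0.25 vs {0.21, 0.19} → pass.
Ext (methods 1·3): 0.43 vs {0.21, 0.37} → pass.
Ext (methods 2·3): 0.50 vs {0.19, 0.37} → pass.
0 of 6 fail.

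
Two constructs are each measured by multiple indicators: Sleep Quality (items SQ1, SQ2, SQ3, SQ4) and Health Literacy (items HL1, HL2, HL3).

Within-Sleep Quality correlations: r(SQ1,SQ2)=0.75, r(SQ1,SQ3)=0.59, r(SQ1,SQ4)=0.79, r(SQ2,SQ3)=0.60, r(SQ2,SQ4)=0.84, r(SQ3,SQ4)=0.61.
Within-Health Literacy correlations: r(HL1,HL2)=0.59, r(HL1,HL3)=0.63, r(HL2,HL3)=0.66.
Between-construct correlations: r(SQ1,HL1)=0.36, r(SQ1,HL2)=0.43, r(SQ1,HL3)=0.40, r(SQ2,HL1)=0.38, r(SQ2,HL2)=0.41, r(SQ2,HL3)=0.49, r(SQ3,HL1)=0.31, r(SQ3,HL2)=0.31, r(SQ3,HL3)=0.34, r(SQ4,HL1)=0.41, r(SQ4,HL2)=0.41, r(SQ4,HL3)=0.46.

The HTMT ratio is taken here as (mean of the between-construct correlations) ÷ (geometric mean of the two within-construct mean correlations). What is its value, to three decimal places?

0.594

Between-construct mean = 4.71/12 = 0.3925.
Mean within-SQ = 4.18/6 = 0.6967; mean within-HL = 1.88/3 = 0.6267.
Geometric mean = √(0.6967 × 0.6267) = 0.6608.
HTMT = 0.3925 / 0.6608 = 0.594.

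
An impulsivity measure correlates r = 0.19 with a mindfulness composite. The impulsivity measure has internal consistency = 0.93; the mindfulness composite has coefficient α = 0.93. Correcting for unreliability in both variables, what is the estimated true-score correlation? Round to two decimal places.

0.20

r_true = r_obs / √(r_xx · r_yy) = 0.19 / √(0.93 × 0.93) = 0.19 / √0.8649 = 0.19 / 0.9300 ≈ 0.20.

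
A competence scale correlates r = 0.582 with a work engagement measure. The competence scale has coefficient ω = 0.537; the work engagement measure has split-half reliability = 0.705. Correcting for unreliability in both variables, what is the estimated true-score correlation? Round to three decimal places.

r_true = r_obs / √(r_xx · r_yy) = 0.582 / √(0.537 × 0.705) = 0.582 / √0.378585 = 0.582 / 0.6153 ≈ 0.946.

0.946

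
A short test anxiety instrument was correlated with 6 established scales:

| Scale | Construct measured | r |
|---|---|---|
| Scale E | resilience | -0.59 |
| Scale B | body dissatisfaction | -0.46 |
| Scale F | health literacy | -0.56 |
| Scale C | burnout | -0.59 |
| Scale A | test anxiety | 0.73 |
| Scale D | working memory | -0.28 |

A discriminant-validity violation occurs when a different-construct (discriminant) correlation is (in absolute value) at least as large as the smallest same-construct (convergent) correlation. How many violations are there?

0

Convergent (same construct = test anxiety): Scale A.
Smallest convergent = 0.73. Discriminant |r|: 0.59, 0.46, 0.56, 0.59, 0.28; count ≥ 0.73 → 0.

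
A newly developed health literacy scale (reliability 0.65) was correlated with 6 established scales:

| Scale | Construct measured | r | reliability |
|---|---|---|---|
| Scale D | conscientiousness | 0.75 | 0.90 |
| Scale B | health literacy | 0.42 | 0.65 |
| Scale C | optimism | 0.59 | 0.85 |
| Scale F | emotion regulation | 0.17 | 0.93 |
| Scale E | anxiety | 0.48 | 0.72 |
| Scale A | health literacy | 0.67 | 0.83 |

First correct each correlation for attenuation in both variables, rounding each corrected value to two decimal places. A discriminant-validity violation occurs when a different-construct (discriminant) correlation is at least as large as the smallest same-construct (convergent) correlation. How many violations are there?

Disattenuated r (r / √(r_scale · r_new)):
  Scale D (disc): 0.75 / √(0.90·0.65) = 0.98
  Scale B (conv): 0.42 / √(0.65·0.65) = 0.65
  Scale C (disc): 0.59 / √(0.85·0.65) = 0.79
  Scale F (disc): 0.17 / √(0.93·0.65) = 0.22
  Scale E (disc): 0.48 / √(0.72·0.65) = 0.70
  Scale A (conv): 0.67 / √(0.83·0.65) = 0.91
Smallest convergent = 0.65. Discriminant values: 0.98, 0.79, 0.22, 0.70; count ≥ 0.65 → 3.

3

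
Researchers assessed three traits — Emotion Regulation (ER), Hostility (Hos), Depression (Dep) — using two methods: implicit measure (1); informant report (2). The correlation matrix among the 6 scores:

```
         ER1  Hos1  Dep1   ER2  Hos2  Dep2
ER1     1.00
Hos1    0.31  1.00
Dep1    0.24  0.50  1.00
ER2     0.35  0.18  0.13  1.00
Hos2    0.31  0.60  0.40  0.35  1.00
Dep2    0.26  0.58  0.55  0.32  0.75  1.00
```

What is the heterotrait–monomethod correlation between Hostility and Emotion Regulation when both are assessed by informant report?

0.35

Different traits, same method: r(Hos2, ER2) = 0.35.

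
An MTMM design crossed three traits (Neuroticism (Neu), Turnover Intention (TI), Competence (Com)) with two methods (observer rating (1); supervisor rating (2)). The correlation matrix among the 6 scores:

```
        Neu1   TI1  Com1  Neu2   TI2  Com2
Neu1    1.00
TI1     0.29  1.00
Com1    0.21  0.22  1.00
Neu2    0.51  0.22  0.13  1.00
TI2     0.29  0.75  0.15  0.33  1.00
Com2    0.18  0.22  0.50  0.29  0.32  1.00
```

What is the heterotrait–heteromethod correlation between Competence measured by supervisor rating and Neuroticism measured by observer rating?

0.18

Different traits and methods: r(Com2, Neu1) = 0.18.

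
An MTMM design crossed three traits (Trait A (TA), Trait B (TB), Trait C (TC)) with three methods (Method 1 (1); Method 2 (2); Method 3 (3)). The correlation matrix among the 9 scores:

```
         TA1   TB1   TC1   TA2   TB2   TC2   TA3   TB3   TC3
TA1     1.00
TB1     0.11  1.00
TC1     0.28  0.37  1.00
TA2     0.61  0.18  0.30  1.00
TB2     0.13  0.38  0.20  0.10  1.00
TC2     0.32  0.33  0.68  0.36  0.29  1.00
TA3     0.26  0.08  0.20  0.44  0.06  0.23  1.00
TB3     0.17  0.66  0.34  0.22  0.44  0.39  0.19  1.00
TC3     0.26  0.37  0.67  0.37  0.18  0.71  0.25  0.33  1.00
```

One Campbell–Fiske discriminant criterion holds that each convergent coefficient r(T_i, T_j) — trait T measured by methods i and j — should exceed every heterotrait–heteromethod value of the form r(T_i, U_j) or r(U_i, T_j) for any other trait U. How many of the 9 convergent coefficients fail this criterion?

1

Convergent coefficients and their comparison sets:
TA (methods 1·2): 0.61 vs {0.13, 0.18, 0.32, 0.30} → pass.
TA (methods 1·3): 0.26 vs {0.17, 0.08, 0.26, 0.20} → fail.
TA (methods 2·3): 0.44 vs {0.22, 0.06, 0.37, 0.23} → pass.
TB (methods 1·2): 0.38 vs {0.18, 0.13, 0.33, 0.20} → pass.
TB (methods 1·3): 0.66 vs {0.08, 0.17, 0.37, 0.34} → pass.
TB (methods 2·3): 0.44 vs {0.06, 0.22, 0.18, 0.39} → pass.
TC (methods 1·2): 0.68 vs {0.30, 0.32, 0.20, 0.33} → pass.
TC (methods 1·3): 0.67 vs {0.20, 0.26, 0.34, 0.37} → pass.
TC (methods 2·3): 0.71 vs {0.23, 0.37, 0.39, 0.18} → pass.
1 of 9 fail.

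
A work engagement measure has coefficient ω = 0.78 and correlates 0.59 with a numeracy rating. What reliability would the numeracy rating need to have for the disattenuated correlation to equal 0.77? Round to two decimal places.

0.75

r_true = r_obs / √(r_xx · r_yy) ⇒ 0.77 = 0.59 / √(0.78 · r_yy).
√(0.78 · r_yy) = 0.59 / 0.77 = 0.7662; 0.78 · r_yy = 0.5871; r_yy = 0.5871 / 0.78 ≈ 0.75.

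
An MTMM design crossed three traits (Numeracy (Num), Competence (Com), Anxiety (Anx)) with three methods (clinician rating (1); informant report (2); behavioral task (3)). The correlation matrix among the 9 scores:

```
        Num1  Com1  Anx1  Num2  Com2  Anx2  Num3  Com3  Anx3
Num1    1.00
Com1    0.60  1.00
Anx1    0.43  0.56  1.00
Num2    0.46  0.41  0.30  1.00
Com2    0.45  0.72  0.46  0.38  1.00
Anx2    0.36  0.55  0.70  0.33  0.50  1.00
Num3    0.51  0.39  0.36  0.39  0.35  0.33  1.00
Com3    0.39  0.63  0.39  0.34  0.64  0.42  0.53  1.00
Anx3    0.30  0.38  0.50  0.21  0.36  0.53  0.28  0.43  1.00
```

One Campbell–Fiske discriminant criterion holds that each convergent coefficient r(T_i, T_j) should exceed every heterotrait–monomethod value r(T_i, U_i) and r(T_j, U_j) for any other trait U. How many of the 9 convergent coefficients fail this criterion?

4

Each convergent coefficient versus the relevant comparison correlations:
Num (methods 1·2): 0.46 vs {0.60, 0.38, 0.43, 0.33} → fail.
Num (methods 1·3): 0.51 vs {0.60, 0.53, 0.43, 0.28} → fail.
Num (methods 2·3): 0.39 vs {0.38, 0.53, 0.33, 0.28} → fail.
Com (methods 1·2): 0.72 vs {0.60, 0.38, 0.56, 0.50} → pass.
Com (methods 1·3): 0.63 vs {0.60, 0.53, 0.56, 0.43} → pass.
Com (methods 2·3): 0.64 vs {0.38, 0.53, 0.50, 0.43} → pass.
Anx (methods 1·2): 0.70 vs {0.43, 0.33, 0.56, 0.50} → pass.
Anx (methods 1·3): 0.50 vs {0.43, 0.28, 0.56, 0.43} → fail.
Anx (methods 2·3): 0.53 vs {0.33, 0.28, 0.50, 0.43} → pass.
4 of 9 fail.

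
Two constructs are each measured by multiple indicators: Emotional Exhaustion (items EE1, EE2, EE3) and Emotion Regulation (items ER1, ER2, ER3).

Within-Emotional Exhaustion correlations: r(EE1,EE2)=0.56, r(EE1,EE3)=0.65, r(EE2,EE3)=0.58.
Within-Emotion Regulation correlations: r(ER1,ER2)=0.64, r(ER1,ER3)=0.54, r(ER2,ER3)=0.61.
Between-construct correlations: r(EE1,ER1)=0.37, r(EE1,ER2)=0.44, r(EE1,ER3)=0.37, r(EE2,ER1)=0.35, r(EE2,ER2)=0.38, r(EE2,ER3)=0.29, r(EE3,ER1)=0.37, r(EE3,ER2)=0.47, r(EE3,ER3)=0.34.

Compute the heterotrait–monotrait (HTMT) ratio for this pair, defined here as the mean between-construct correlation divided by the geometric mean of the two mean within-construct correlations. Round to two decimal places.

0.63

Mean between = 3.38/9 = 0.3756.
Mean within-EE = 1.79/3 = 0.5967; mean within-ER = 1.79/3 = 0.5967.
Geometric mean = √(0.5967 × 0.5967) = 0.5967.
HTMT = 0.3756 / 0.5967 = 0.63.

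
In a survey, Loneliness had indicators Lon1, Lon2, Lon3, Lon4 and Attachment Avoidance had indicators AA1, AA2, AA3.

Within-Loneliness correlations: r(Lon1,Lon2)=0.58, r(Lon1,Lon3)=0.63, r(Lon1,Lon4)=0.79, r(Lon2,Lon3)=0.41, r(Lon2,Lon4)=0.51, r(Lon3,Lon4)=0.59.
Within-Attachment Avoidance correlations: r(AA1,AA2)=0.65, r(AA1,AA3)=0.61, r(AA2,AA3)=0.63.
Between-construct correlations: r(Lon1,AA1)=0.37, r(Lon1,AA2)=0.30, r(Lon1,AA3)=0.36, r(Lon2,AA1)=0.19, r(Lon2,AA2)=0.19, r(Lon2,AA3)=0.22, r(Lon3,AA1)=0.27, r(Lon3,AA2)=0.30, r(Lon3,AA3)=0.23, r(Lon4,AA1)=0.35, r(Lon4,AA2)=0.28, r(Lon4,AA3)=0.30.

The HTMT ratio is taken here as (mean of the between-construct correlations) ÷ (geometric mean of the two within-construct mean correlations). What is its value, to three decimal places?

Mean heterotrait r = 3.36/12 = 0.2800.
Mean within-Lon = 3.51/6 = 0.5850; mean within-AA = 1.89/3 = 0.6300.
Geometric mean = √(0.5850 × 0.6300) = 0.6071.
HTMT = 0.2800 / 0.6071 = 0.461.

0.461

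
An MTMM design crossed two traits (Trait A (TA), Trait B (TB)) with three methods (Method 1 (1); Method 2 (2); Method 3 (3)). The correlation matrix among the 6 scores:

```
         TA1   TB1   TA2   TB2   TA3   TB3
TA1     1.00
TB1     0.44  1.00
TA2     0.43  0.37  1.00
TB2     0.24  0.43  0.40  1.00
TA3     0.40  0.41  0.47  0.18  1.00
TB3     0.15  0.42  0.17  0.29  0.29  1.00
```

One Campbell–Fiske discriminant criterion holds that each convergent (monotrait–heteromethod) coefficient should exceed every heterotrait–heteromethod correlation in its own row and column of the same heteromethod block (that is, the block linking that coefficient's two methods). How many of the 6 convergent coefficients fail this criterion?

Checking each validity diagonal entry against its comparison values:
TA (methods 1·2): 0.43 vs {0.24, 0.37} → pass.
TA (methods 1·3): 0.40 vs {0.15, 0.41} → fail.
TA (methods 2·3): 0.47 vs {0.17, 0.18} → pass.
TB (methods 1·2): 0.43 vs {0.37, 0.24} → pass.
TB (methods 1·3): 0.42 vs {0.41, 0.15} → pass.
TB (methods 2·3): 0.29 vs {0.18, 0.17} → pass.
1 of 6 fail.

1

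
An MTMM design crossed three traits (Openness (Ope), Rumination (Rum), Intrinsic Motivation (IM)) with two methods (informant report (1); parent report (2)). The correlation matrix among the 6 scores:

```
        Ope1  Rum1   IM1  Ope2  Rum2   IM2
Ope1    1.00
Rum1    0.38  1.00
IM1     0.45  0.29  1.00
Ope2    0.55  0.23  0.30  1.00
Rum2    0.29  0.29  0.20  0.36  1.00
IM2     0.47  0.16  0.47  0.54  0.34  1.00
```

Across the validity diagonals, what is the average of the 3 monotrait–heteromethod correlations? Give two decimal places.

Convergent values: 0.55, 0.29, 0.47; mean = 1.31/3 = 0.44.

0.44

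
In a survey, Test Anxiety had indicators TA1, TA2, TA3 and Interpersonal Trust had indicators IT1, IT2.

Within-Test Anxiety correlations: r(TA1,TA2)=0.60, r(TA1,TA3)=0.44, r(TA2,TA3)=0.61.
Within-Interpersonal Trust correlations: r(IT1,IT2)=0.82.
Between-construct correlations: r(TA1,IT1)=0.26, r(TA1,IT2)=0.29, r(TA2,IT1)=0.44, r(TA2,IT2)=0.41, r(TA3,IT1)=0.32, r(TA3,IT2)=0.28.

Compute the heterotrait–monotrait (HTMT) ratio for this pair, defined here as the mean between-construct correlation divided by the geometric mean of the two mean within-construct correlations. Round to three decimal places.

0.496

Mean heterotrait r = 2.00/6 = 0.3333.
Mean within-TA = 1.65/3 = 0.5500; mean within-IT = 0.82/1 = 0.8200.
Geometric mean = √(0.5500 × 0.8200) = 0.6716.
HTMT = 0.3333 / 0.6716 = 0.496.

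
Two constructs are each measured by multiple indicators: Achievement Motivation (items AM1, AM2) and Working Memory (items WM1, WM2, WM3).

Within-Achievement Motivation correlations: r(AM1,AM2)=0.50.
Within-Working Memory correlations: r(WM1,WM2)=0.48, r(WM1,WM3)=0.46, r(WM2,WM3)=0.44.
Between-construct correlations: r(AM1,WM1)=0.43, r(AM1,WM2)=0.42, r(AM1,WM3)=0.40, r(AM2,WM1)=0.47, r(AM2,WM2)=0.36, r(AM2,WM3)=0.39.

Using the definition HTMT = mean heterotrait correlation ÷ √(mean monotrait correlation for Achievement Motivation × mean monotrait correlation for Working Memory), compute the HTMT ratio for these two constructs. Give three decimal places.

Between-construct mean = 2.47/6 = 0.4117.
Mean within-AM = 0.50/1 = 0.5000; mean within-WM = 1.38/3 = 0.4600.
Geometric mean = √(0.5000 × 0.4600) = 0.4796.
HTMT = 0.4117 / 0.4796 = 0.858.

0.858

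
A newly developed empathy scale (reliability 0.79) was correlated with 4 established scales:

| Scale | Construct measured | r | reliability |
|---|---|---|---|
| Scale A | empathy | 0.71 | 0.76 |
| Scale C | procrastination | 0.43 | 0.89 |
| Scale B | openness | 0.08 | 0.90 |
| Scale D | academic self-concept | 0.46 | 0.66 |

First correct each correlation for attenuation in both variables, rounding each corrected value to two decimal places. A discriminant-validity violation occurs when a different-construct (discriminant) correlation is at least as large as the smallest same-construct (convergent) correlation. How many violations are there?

0

Disattenuated r (r / √(r_scale · r_new)):
  Scale A (conv): 0.71 / √(0.76·0.79) = 0.92
  Scale C (disc): 0.43 / √(0.89·0.79) = 0.51
  Scale B (disc): 0.08 / √(0.90·0.79) = 0.09
  Scale D (disc): 0.46 / √(0.66·0.79) = 0.64
Smallest convergent = 0.92. Discriminant values: 0.51, 0.09, 0.64; count ≥ 0.92 → 0.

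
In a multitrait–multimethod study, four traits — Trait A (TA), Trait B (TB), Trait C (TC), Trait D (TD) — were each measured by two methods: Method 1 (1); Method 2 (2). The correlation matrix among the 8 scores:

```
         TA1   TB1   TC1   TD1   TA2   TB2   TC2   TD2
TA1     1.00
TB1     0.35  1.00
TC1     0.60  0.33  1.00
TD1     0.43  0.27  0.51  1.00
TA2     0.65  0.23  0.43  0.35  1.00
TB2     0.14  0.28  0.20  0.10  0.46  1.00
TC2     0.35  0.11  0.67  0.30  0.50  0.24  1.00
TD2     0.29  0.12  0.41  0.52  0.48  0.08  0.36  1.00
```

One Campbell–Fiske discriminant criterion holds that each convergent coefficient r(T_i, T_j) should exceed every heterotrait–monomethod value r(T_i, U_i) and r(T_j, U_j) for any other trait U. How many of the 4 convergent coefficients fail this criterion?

Each convergent coefficient versus the relevant comparison correlations:
TA (methods 1·2): 0.65 vs {0.35, 0.46, 0.60, 0.50, 0.43, 0.48} → pass.
TB (methods 1·2): 0.28 vs {0.35, 0.46, 0.33, 0.24, 0.27, 0.08} → fail.
TC (methods 1·2): 0.67 vs {0.60, 0.50, 0.33, 0.24, 0.51, 0.36} → pass.
TD (methods 1·2): 0.52 vs {0.43, 0.48, 0.27, 0.08, 0.51, 0.36} → pass.
1 of 4 fail.

1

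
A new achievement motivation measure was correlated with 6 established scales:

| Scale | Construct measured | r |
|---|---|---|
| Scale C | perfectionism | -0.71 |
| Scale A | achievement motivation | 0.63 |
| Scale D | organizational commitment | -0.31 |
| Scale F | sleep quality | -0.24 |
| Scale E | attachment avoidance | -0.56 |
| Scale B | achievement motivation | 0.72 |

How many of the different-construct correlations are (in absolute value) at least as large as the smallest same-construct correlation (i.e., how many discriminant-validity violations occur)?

1

Convergent (same construct = achievement motivation): Scale A, Scale B.
Smallest convergent = 0.63. Discriminant |r|: 0.71, 0.31, 0.24, 0.56; count ≥ 0.63 → 1.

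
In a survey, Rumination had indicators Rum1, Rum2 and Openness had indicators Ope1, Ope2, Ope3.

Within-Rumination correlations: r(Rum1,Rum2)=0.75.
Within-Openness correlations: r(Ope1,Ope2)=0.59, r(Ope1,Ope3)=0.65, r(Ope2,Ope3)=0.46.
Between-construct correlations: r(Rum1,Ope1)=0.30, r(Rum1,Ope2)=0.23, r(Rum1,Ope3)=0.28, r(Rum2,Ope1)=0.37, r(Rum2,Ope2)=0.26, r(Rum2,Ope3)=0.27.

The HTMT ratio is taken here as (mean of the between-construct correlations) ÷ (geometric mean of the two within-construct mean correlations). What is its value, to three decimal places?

Mean between = 1.71/6 = 0.2850.
Mean within-Rum = 0.75/1 = 0.7500; mean within-Ope = 1.70/3 = 0.5667.
Geometric mean = √(0.7500 × 0.5667) = 0.6519.
HTMT = 0.2850 / 0.6519 = 0.437.

0.437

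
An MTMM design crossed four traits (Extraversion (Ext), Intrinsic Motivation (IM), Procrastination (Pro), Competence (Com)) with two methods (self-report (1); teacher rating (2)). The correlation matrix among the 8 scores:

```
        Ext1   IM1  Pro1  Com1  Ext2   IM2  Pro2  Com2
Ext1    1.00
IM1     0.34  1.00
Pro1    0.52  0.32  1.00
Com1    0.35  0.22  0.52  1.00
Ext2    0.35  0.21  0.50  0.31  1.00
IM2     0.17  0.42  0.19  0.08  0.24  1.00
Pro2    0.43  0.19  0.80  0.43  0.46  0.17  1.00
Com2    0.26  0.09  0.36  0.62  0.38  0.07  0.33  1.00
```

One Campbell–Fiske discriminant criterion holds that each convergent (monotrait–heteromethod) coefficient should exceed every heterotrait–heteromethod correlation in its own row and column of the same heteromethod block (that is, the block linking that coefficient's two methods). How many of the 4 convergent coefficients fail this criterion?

1

Convergent coefficients and their comparison sets:
Ext (methods 1·2): 0.35 vs {0.17, 0.21, 0.43, 0.50, 0.26, 0.31} → fail.
IM (methods 1·2): 0.42 vs {0.21, 0.17, 0.19, 0.19, 0.09, 0.08} → pass.
Pro (methods 1·2): 0.80 vs {0.50, 0.43, 0.19, 0.19, 0.36, 0.43} → pass.
Com (methods 1·2): 0.62 vs {0.31, 0.26, 0.08, 0.09, 0.43, 0.36} → pass.
1 of 4 fail.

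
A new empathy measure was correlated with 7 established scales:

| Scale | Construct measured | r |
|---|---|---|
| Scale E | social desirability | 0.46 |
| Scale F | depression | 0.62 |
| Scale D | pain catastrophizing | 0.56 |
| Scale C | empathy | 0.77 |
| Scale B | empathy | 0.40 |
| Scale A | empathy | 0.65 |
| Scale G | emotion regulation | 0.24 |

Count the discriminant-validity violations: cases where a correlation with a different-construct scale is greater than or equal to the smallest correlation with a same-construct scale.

Convergent (same construct = empathy): Scale C, Scale B, Scale A.
Smallest convergent = 0.40. Discriminant values: 0.46, 0.62, 0.56, 0.24; count ≥ 0.40 → 3.

3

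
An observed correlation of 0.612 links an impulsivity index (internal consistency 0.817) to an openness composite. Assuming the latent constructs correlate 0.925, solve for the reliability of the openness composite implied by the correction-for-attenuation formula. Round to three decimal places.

0.536

r_true = r_obs / √(r_xx · r_yy) ⇒ 0.925 = 0.612 / √(0.817 · r_yy).
√(0.817 · r_yy) = 0.612 / 0.925 = 0.6616; 0.817 · r_yy = 0.4377; r_yy = 0.4377 / 0.817 ≈ 0.536.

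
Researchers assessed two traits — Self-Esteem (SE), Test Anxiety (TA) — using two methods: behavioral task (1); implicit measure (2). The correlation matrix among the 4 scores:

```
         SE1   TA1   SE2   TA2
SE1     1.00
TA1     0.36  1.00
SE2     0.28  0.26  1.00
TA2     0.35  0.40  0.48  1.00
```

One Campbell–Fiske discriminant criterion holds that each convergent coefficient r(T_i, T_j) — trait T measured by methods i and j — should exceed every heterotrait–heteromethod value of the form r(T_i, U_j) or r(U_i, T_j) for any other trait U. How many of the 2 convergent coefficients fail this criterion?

1

Each convergent coefficient versus the relevant comparison correlations:
SE (methods 1·2): 0.28 vs {0.35, 0.26} → fail.
TA (methods 1·2): 0.40 vs {0.26, 0.35} → pass.
1 of 2 fail.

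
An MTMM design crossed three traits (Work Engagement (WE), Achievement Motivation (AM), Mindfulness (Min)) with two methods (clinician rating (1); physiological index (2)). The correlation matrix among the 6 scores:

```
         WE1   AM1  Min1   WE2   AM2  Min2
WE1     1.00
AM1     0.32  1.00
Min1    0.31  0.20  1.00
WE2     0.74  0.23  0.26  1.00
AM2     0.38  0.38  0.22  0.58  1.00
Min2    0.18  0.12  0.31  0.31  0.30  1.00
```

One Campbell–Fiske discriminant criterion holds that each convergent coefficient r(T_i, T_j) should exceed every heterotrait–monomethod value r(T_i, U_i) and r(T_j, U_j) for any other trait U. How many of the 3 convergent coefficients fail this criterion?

2

Convergent coefficients and their comparison sets:
WE (methods 1·2): 0.74 vs {0.32, 0.58, 0.31, 0.31} → pass.
AM (methods 1·2): 0.38 vs {0.32, 0.58, 0.20, 0.30} → fail.
Min (methods 1·2): 0.31 vs {0.31, 0.31, 0.20, 0.30} → fail.
2 of 3 fail.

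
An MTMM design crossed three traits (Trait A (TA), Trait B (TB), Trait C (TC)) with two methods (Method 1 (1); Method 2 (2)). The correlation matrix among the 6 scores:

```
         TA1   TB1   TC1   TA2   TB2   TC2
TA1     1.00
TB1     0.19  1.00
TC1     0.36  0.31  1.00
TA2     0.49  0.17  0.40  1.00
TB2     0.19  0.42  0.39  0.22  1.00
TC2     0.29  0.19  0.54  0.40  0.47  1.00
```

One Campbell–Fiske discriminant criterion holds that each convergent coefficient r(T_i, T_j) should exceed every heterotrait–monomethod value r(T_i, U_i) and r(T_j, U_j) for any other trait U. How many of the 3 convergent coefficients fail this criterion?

1

Convergent coefficients and their comparison sets:
TA (methods 1·2): 0.49 vs {0.19, 0.22, 0.36, 0.40} → pass.
TB (methods 1·2): 0.42 vs {0.19, 0.22, 0.31, 0.47} → fail.
TC (methods 1·2): 0.54 vs {0.36, 0.40, 0.31, 0.47} → pass.
1 of 3 fail.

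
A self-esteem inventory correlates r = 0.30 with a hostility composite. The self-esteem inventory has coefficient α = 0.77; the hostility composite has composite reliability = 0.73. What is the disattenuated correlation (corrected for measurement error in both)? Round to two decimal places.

r_true = r_obs / √(r_xx · r_yy) = 0.30 / √(0.77 × 0.73) = 0.30 / √0.5621 = 0.30 / 0.7497 ≈ 0.40.

0.40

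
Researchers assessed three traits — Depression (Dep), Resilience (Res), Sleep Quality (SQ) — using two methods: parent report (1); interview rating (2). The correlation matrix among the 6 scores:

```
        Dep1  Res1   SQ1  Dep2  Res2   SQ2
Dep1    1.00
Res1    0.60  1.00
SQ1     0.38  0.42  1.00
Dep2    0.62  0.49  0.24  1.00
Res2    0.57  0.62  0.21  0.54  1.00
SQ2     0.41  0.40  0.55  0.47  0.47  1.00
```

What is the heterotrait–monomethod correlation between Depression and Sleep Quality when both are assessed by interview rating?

0.47

Different traits, same method: r(Dep2, SQ2) = 0.47.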